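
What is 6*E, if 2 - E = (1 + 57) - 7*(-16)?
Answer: -1008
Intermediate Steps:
E = -168 (E = 2 - ((1 + 57) - 7*(-16)) = 2 - (58 - 1*(-112)) = 2 - (58 + 112) = 2 - 1*170 = 2 - 170 = -168)
6*E = 6*(-168) = -1008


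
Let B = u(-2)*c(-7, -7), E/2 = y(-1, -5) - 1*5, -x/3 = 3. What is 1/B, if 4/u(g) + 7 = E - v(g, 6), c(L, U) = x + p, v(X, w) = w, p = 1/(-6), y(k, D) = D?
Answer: 9/10 ≈ 0.90000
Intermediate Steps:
p = -1/6 ≈ -0.16667
x = -9 (x = -3*3 = -9)
E = -20 (E = 2*(-5 - 1*5) = 2*(-5 - 5) = 2*(-10) = -20)
c(L, U) = -55/6 (c(L, U) = -9 - 1/6 = -55/6)
u(g) = -4/33 (u(g) = 4/(-7 + (-20 - 1*6)) = 4/(-7 + (-20 - 6)) = 4/(-7 - 26) = 4/(-33) = 4*(-1/33) = -4/33)
B = 10/9 (B = -4/33*(-55/6) = 10/9 ≈ 1.1111)
1/B = 1/(10/9) = 9/10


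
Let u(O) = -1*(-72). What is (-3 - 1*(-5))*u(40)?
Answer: 144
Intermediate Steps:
u(O) = 72
(-3 - 1*(-5))*u(40) = (-3 - 1*(-5))*72 = (-3 + 5)*72 = 2*72 = 144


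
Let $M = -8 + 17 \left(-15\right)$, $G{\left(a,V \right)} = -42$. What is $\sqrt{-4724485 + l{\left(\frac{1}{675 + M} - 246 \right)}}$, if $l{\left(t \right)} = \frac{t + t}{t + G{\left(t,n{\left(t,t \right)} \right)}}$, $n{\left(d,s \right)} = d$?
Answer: $\frac{i \sqrt{66516042901871315}}{118655} \approx 2173.6 i$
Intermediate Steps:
$M = -263$ ($M = -8 - 255 = -263$)
$l{\left(t \right)} = \frac{2 t}{-42 + t}$ ($l{\left(t \right)} = \frac{t + t}{t - 42} = \frac{2 t}{-42 + t}$)
$\sqrt{-4724485 + l{\left(\frac{1}{675 + M} - 246 \right)}} = \sqrt{-4724485 + \frac{2 \left(\frac{1}{675 - 263} - 246\right)}{-42 - \left(246 - \frac{1}{675 - 263}\right)}} = \sqrt{-4724485 + \frac{2 \left(\frac{1}{412} - 246\right)}{-42 - \left(246 - \frac{1}{412}\right)}} = \sqrt{-4724485 + \frac{2 \left(\frac{1}{412} - 246\right)}{-42 + \left(\frac{1}{412} - 246\right)}} = \sqrt{-4724485 + 2 \left(- \frac{101351}{412}\right) \frac{1}{-42 - \frac{101351}{412}}} = \sqrt{-4724485 + 2 \left(- \frac{101351}{412}\right) \frac{1}{- \frac{118655}{412}}} = \sqrt{-4724485 + 2 \left(- \frac{101351}{412}\right) \left(- \frac{412}{118655}\right)} = \sqrt{-4724485 + \frac{202702}{118655}} = \sqrt{- \frac{560583564973}{118655}} = \frac{i \sqrt{66516042901871315}}{118655}$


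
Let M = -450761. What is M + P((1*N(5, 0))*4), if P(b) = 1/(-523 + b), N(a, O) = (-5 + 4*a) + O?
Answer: -208702344/463 ≈ -4.5076e+5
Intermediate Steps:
N(a, O) = -5 + O + 4*a
M + P((1*N(5, 0))*4) = -450761 + 1/(-523 + (1*(-5 + 0 + 4*5))*4) = -450761 + 1/(-523 + (1*(-5 + 0 + 20))*4) = -450761 + 1/(-523 + (1*15)*4) = -450761 + 1/(-523 + 15*4) = -450761 + 1/(-523 + 60) = -450761 + 1/(-463) = -450761 - 1/463 = -208702344/463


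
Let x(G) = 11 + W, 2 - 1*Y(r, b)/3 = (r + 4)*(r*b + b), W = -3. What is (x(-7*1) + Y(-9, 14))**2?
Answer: 2775556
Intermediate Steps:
Y(r, b) = 6 - 3*(4 + r)*(b + b*r) (Y(r, b) = 6 - 3*(r + 4)*(r*b + b) = 6 - 3*(4 + r)*(b*r + b) = 6 - 3*(4 + r)*(b + b*r))
x(G) = 8 (x(G) = 11 - 3 = 8)
(x(-7*1) + Y(-9, 14))**2 = (8 + (6 - 12*14 - 15*14*(-9) - 3*14*(-9)**2))**2 = (8 + (6 - 168 + 1890 - 3*14*81))**2 = (8 + (6 - 168 + 1890 - 3402))**2 = (8 - 1674)**2 = (-1666)**2 = 2775556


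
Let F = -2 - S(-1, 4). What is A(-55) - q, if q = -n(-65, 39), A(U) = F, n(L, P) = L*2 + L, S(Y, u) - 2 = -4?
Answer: -195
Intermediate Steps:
S(Y, u) = -2 (S(Y, u) = 2 - 4 = -2)
n(L, P) = 3*L (n(L, P) = 2*L + L = 3*L)
F = 0 (F = -2 - 1*(-2) = -2 + 2 = 0)
A(U) = 0
q = 195 (q = -3*(-65) = -1*(-195) = 195)
A(-55) - q = 0 - 1*195 = 0 - 195 = -195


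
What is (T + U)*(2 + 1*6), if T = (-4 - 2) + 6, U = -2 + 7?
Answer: 40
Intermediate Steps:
U = 5
T = 0 (T = -6 + 6 = 0)
(T + U)*(2 + 1*6) = (0 + 5)*(2 + 1*6) = 5*(2 + 6) = 5*8 = 40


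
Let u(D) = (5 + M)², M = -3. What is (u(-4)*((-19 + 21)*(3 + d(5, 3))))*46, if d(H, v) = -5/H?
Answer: 736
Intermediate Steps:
u(D) = 4 (u(D) = (5 - 3)² = 2² = 4)
(u(-4)*((-19 + 21)*(3 + d(5, 3))))*46 = (4*((-19 + 21)*(3 - 5/5)))*46 = (4*(2*(3 - 5*⅕)))*46 = (4*(2*(3 - 1)))*46 = (4*(2*2))*46 = (4*4)*46 = 16*46 = 736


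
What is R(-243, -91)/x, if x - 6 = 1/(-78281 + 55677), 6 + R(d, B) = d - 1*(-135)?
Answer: -2576856/135623 ≈ -19.000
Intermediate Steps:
R(d, B) = 129 + d (R(d, B) = -6 + (d - 1*(-135)) = -6 + (d + 135) = -6 + (135 + d) = 129 + d)
x = 135623/22604 (x = 6 + 1/(-78281 + 55677) = 6 + 1/(-22604) = 6 - 1/22604 = 135623/22604 ≈ 6.0000)
R(-243, -91)/x = (129 - 243)/(135623/22604) = -114*22604/135623 = -2576856/135623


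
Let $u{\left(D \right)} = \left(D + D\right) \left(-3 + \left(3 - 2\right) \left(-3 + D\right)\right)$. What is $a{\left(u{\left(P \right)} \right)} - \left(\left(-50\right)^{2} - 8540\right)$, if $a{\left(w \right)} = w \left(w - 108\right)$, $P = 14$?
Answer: $32024$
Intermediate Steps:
$u{\left(D \right)} = 2 D \left(-6 + D\right)$ ($u{\left(D \right)} = 2 D \left(-3 + 1 \left(-3 + D\right)\right) = 2 D \left(-3 + \left(-3 + D\right)\right) = 2 D \left(-6 + D\right)$)
$a{\left(w \right)} = w \left(-108 + w\right)$
$a{\left(u{\left(P \right)} \right)} - \left(\left(-50\right)^{2} - 8540\right) = 2 \cdot 14 \left(-6 + 14\right) \left(-108 + 2 \cdot 14 \left(-6 + 14\right)\right) - \left(\left(-50\right)^{2} - 8540\right) = 2 \cdot 14 \cdot 8 \left(-108 + 2 \cdot 14 \cdot 8\right) - \left(2500 - 8540\right) = 224 \left(-108 + 224\right) - -6040 = 224 \cdot 116 + 6040 = 25984 + 6040 = 32024$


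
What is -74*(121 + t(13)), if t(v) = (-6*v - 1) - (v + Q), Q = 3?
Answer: -1924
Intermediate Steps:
t(v) = -4 - 7*v (t(v) = (-6*v - 1) - (v + 3) = (-1 - 6*v) - (3 + v) = (-1 - 6*v) + (-3 - v) = -4 - 7*v)
-74*(121 + t(13)) = -74*(121 + (-4 - 7*13)) = -74*(121 + (-4 - 91)) = -74*(121 - 95) = -74*26 = -1924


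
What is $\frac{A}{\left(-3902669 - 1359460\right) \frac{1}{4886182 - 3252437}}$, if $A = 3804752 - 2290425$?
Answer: $- \frac{2474024164615}{5262129} \approx -4.7016 \cdot 10^{5}$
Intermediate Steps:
$A = 1514327$
$\frac{A}{\left(-3902669 - 1359460\right) \frac{1}{4886182 - 3252437}} = \frac{1514327}{\left(-3902669 - 1359460\right) \frac{1}{4886182 - 3252437}} = \frac{1514327}{\left(-5262129\right) \frac{1}{1633745}} = \frac{1514327}{- \frac{5262129}{1633745}} = 1514327 \left(- \frac{1633745}{5262129}\right) = - \frac{2474024164615}{5262129}$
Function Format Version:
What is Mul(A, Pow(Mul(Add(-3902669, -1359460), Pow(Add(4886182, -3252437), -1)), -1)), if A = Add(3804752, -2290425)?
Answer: Rational(-2474024164615, 5262129) ≈ -4.7016e+5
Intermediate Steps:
A = 1514327
Mul(A, Pow(Mul(Add(-3902669, -1359460), Pow(Add(4886182, -3252437), -1)), -1)) = Mul(1514327, Pow(Mul(Add(-3902669, -1359460), Pow(Add(4886182, -3252437), -1)), -1)) = Mul(1514327, Pow(Mul(-5262129, Pow(1633745, -1)), -1)) = Mul(1514327, Pow(Mul(-5262129, Rational(1, 1633745)), -1)) = Mul(1514327, Pow(Rational(-5262129, 1633745), -1)) = Mul(1514327, Rational(-1633745, 5262129)) = Rational(-2474024164615, 5262129)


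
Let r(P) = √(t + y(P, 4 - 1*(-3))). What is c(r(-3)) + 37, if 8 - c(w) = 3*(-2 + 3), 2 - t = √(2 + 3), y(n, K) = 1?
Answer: 42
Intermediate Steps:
t = 2 - √5 (t = 2 - √(2 + 3) = 2 - √5 ≈ -0.23607)
r(P) = √(3 - √5) (r(P) = √((2 - √5) + 1) = √(3 - √5))
c(w) = 5 (c(w) = 8 - 3*(-2 + 3) = 8 - 3 = 5)
c(r(-3)) + 37 = 5 + 37 = 42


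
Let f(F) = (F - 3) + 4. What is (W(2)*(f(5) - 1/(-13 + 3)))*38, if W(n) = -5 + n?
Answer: -3477/5 ≈ -695.40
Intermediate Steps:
f(F) = 1 + F (f(F) = (-3 + F) + 4 = 1 + F)
(W(2)*(f(5) - 1/(-13 + 3)))*38 = ((-5 + 2)*((1 + 5) - 1/(-13 + 3)))*38 = -3*(6 - 1/(-10))*38 = -3*(6 - 1*(-1/10))*38 = -3*(6 + 1/10)*38 = -3*61/10*38 = -183/10*38 = -3477/5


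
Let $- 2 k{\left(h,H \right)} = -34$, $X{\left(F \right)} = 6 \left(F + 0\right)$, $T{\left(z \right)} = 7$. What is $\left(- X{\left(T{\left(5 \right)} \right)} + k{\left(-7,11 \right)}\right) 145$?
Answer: $-3625$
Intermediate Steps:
$X{\left(F \right)} = 6 F$
$k{\left(h,H \right)} = 17$ ($k{\left(h,H \right)} = \left(- \frac{1}{2}\right) \left(-34\right) = 17$)
$\left(- X{\left(T{\left(5 \right)} \right)} + k{\left(-7,11 \right)}\right) 145 = \left(- 6 \cdot 7 + 17\right) 145 = \left(\left(-1\right) 42 + 17\right) 145 = \left(-42 + 17\right) 145 = \left(-25\right) 145 = -3625$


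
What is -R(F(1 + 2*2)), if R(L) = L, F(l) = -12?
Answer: 12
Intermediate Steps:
-R(F(1 + 2*2)) = -1*(-12) = 12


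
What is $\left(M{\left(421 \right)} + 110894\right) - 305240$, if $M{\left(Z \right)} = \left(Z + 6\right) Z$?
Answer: $-14579$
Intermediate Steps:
$M{\left(Z \right)} = Z \left(6 + Z\right)$ ($M{\left(Z \right)} = \left(6 + Z\right) Z = Z \left(6 + Z\right)$)
$\left(M{\left(421 \right)} + 110894\right) - 305240 = \left(421 \left(6 + 421\right) + 110894\right) - 305240 = \left(421 \cdot 427 + 110894\right) - 305240 = \left(179767 + 110894\right) - 305240 = 290661 - 305240 = -14579$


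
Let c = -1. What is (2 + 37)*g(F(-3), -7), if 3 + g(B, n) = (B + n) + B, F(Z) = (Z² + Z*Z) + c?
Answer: 936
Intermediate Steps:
F(Z) = -1 + 2*Z² (F(Z) = (Z² + Z*Z) - 1 = (Z² + Z²) - 1 = 2*Z² - 1 = -1 + 2*Z²)
g(B, n) = -3 + n + 2*B (g(B, n) = -3 + ((B + n) + B) = -3 + (n + 2*B) = -3 + n + 2*B)
(2 + 37)*g(F(-3), -7) = (2 + 37)*(-3 - 7 + 2*(-1 + 2*(-3)²)) = 39*(-3 - 7 + 2*(-1 + 2*9)) = 39*(-3 - 7 + 2*(-1 + 18)) = 39*(-3 - 7 + 2*17) = 39*(-3 - 7 + 34) = 39*24 = 936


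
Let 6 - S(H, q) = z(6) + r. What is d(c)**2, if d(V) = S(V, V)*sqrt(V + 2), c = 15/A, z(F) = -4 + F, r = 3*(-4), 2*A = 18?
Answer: 2816/3 ≈ 938.67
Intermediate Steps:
A = 9 (A = (1/2)*18 = 9)
r = -12
c = 5/3 (c = 15/9 = 15*(1/9) = 5/3 ≈ 1.6667)
S(H, q) = 16 (S(H, q) = 6 - ((-4 + 6) - 12) = 6 - (2 - 12) = 6 - 1*(-10) = 6 + 10 = 16)
d(V) = 16*sqrt(2 + V) (d(V) = 16*sqrt(V + 2) = 16*sqrt(2 + V))
d(c)**2 = (16*sqrt(2 + 5/3))**2 = (16*sqrt(11/3))**2 = (16*(sqrt(33)/3))**2 = (16*sqrt(33)/3)**2 = 2816/3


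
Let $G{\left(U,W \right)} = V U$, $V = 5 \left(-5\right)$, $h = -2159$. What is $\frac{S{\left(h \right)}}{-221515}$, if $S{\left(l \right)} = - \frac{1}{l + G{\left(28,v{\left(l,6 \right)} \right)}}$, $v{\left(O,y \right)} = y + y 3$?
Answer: $- \frac{1}{633311385} \approx -1.579 \cdot 10^{-9}$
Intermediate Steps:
$v{\left(O,y \right)} = 4 y$ ($v{\left(O,y \right)} = y + 3 y = 4 y$)
$V = -25$
$G{\left(U,W \right)} = - 25 U$
$S{\left(l \right)} = - \frac{1}{-700 + l}$ ($S{\left(l \right)} = - \frac{1}{l - 700} = - \frac{1}{-700 + l}$)
$\frac{S{\left(h \right)}}{-221515} = \frac{\left(-1\right) \frac{1}{-700 - 2159}}{-221515} = - \frac{1}{-2859} \left(- \frac{1}{221515}\right) = \left(-1\right) \left(- \frac{1}{2859}\right) \left(- \frac{1}{221515}\right) = \frac{1}{2859} \left(- \frac{1}{221515}\right) = - \frac{1}{633311385}$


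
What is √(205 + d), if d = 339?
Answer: 4*√34 ≈ 23.324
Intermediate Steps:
√(205 + d) = √(205 + 339) = √544 = 4*√34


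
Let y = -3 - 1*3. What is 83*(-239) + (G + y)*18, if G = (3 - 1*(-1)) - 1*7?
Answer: -19999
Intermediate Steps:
y = -6 (y = -3 - 3 = -6)
G = -3 (G = (3 + 1) - 7 = 4 - 7 = -3)
83*(-239) + (G + y)*18 = 83*(-239) + (-3 - 6)*18 = -19837 - 9*18 = -19837 - 162 = -19999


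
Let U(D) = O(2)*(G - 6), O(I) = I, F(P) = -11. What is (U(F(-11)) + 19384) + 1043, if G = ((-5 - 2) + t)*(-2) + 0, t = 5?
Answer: 20423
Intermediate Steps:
G = 4 (G = ((-5 - 2) + 5)*(-2) + 0 = (-7 + 5)*(-2) + 0 = -2*(-2) + 0 = 4 + 0 = 4)
U(D) = -4 (U(D) = 2*(4 - 6) = 2*(-2) = -4)
(U(F(-11)) + 19384) + 1043 = (-4 + 19384) + 1043 = 19380 + 1043 = 20423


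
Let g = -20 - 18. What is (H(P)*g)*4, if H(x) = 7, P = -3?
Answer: -1064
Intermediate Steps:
g = -38
(H(P)*g)*4 = (7*(-38))*4 = -266*4 = -1064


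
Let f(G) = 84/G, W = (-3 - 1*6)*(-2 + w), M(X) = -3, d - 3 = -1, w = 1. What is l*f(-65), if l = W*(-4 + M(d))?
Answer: 5292/65 ≈ 81.415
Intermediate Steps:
d = 2 (d = 3 - 1 = 2)
W = 9 (W = (-3 - 1*6)*(-2 + 1) = (-3 - 6)*(-1) = -9*(-1) = 9)
l = -63 (l = 9*(-4 - 3) = 9*(-7) = -63)
l*f(-65) = -5292/(-65) = -5292*(-1)/65 = -63*(-84/65) = 5292/65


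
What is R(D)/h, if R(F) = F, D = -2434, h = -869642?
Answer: 1217/434821 ≈ 0.0027989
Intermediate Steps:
R(D)/h = -2434/(-869642) = -2434*(-1/869642) = 1217/434821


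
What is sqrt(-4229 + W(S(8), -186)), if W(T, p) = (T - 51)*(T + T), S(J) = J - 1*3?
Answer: 3*I*sqrt(521) ≈ 68.476*I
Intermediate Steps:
S(J) = -3 + J (S(J) = J - 3 = -3 + J)
W(T, p) = 2*T*(-51 + T) (W(T, p) = (-51 + T)*(2*T) = 2*T*(-51 + T))
sqrt(-4229 + W(S(8), -186)) = sqrt(-4229 + 2*(-3 + 8)*(-51 + (-3 + 8))) = sqrt(-4229 + 2*5*(-51 + 5)) = sqrt(-4229 + 2*5*(-46)) = sqrt(-4229 - 460) = sqrt(-4689) = 3*I*sqrt(521)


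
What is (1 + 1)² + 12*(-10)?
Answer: -116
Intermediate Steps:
(1 + 1)² + 12*(-10) = 2² - 120 = 4 - 120 = -116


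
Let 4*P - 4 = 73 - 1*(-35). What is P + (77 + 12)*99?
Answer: 8839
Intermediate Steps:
P = 28 (P = 1 + (73 - 1*(-35))/4 = 1 + (73 + 35)/4 = 1 + (1/4)*108 = 1 + 27 = 28)
P + (77 + 12)*99 = 28 + (77 + 12)*99 = 28 + 89*99 = 28 + 8811 = 8839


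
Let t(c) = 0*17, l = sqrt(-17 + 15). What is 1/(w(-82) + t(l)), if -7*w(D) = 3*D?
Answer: 7/246 ≈ 0.028455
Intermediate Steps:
w(D) = -3*D/7
l = I*sqrt(2) (l = sqrt(-2) = I*sqrt(2) ≈ 1.4142*I)
t(c) = 0
1/(w(-82) + t(l)) = 1/(-3/7*(-82) + 0) = 1/(246/7 + 0) = 1/(246/7) = 7/246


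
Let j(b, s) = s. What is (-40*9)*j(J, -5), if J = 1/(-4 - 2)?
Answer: 1800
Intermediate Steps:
J = -⅙ (J = 1/(-6) = -⅙ ≈ -0.16667)
(-40*9)*j(J, -5) = -40*9*(-5) = -360*(-5) = 1800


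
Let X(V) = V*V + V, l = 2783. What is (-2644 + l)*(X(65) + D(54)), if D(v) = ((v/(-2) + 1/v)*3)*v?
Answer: -11259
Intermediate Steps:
X(V) = V + V² (X(V) = V² + V = V + V²)
D(v) = v*(3/v - 3*v/2) (D(v) = ((v*(-½) + 1/v)*3)*v = ((-v/2 + 1/v)*3)*v = ((1/v - v/2)*3)*v = (3/v - 3*v/2)*v = v*(3/v - 3*v/2))
(-2644 + l)*(X(65) + D(54)) = (-2644 + 2783)*(65*(1 + 65) + (3 - 3/2*54²)) = 139*(65*66 + (3 - 3/2*2916)) = 139*(4290 + (3 - 4374)) = 139*(4290 - 4371) = 139*(-81) = -11259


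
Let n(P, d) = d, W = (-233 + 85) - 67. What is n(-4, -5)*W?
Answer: 1075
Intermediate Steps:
W = -215 (W = -148 - 67 = -215)
n(-4, -5)*W = -5*(-215) = 1075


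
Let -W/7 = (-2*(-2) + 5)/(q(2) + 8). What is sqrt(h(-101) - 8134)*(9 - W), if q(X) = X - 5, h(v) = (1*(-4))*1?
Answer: 108*I*sqrt(8138)/5 ≈ 1948.6*I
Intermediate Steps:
h(v) = -4 (h(v) = -4*1 = -4)
q(X) = -5 + X
W = -63/5 (W = -7*(-2*(-2) + 5)/((-5 + 2) + 8) = -7*(4 + 5)/(-3 + 8) = -63/5 ≈ -12.600)
sqrt(h(-101) - 8134)*(9 - W) = sqrt(-4 - 8134)*(9 - 1*(-63/5)) = sqrt(-8138)*(9 + 63/5) = (I*sqrt(8138))*(108/5) = 108*I*sqrt(8138)/5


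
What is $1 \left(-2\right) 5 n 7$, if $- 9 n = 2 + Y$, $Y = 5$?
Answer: $\frac{490}{9} \approx 54.444$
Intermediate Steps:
$n = - \frac{7}{9}$ ($n = - \frac{2 + 5}{9} = \left(- \frac{1}{9}\right) 7 = - \frac{7}{9} \approx -0.77778$)
$1 \left(-2\right) 5 n 7 = 1 \left(-2\right) 5 \left(- \frac{7}{9}\right) 7 = \left(-2\right) 5 \left(- \frac{7}{9}\right) 7 = \left(-10\right) \left(- \frac{7}{9}\right) 7 = \frac{70}{9} \cdot 7 = \frac{490}{9}$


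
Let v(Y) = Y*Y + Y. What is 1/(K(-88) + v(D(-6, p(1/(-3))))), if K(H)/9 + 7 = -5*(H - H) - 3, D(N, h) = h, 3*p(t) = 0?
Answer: -1/90 ≈ -0.011111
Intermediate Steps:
p(t) = 0 (p(t) = (⅓)*0 = 0)
K(H) = -90 (K(H) = -63 + 9*(-5*(H - H) - 3) = -63 + 9*(-5*0 - 3) = -63 + 9*(0 - 3) = -63 + 9*(-3) = -63 - 27 = -90)
v(Y) = Y + Y² (v(Y) = Y² + Y = Y + Y²)
1/(K(-88) + v(D(-6, p(1/(-3))))) = 1/(-90 + 0*(1 + 0)) = 1/(-90 + 0*1) = 1/(-90 + 0) = 1/(-90) = -1/90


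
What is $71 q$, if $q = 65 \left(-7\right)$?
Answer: $-32305$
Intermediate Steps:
$q = -455$
$71 q = 71 \left(-455\right) = -32305$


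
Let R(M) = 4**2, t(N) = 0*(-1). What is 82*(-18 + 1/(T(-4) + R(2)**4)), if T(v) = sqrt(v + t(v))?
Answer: -38654672932/26188825 - I/26188825 ≈ -1476.0 - 3.8184e-8*I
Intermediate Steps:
t(N) = 0
R(M) = 16
T(v) = sqrt(v) (T(v) = sqrt(v + 0) = sqrt(v))
82*(-18 + 1/(T(-4) + R(2)**4)) = 82*(-18 + 1/(sqrt(-4) + 16**4)) = 82*(-18 + 1/(2*I + 65536)) = 82*(-18 + 1/(65536 + 2*I)) = 82*(-18 + (65536 - 2*I)/4294967300) = -1476 + (65536 - 2*I)/52377650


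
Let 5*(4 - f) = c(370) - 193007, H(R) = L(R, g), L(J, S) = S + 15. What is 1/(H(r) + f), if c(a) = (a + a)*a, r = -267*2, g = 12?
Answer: -5/80638 ≈ -6.2005e-5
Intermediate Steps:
r = -534
c(a) = 2*a² (c(a) = (2*a)*a = 2*a²)
L(J, S) = 15 + S
H(R) = 27 (H(R) = 15 + 12 = 27)
f = -80773/5 (f = 4 - (2*370² - 193007)/5 = 4 - (2*136900 - 193007)/5 = 4 - (273800 - 193007)/5 = 4 - ⅕*80793 = 4 - 80793/5 = -80773/5 ≈ -16155.)
1/(H(r) + f) = 1/(27 - 80773/5) = 1/(-80638/5) = -5/80638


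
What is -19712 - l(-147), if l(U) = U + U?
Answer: -19418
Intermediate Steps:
l(U) = 2*U
-19712 - l(-147) = -19712 - 2*(-147) = -19712 - 1*(-294) = -19712 + 294 = -19418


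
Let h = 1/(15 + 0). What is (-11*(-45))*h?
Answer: 33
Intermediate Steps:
h = 1/15 ≈ 0.066667
(-11*(-45))*h = -11*(-45)*(1/15) = 495*(1/15) = 33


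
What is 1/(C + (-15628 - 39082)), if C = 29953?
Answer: -1/24757 ≈ -4.0393e-5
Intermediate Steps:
1/(C + (-15628 - 39082)) = 1/(29953 + (-15628 - 39082)) = 1/(29953 - 54710) = 1/(-24757) = -1/24757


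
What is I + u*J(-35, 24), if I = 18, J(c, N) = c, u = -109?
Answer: 3833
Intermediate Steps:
I + u*J(-35, 24) = 18 - 109*(-35) = 18 + 3815 = 3833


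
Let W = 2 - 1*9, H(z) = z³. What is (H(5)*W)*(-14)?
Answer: 12250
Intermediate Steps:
W = -7 (W = 2 - 9 = -7)
(H(5)*W)*(-14) = (5³*(-7))*(-14) = (125*(-7))*(-14) = -875*(-14) = 12250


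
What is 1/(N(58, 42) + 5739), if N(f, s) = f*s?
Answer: 1/8175 ≈ 0.00012232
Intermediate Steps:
1/(N(58, 42) + 5739) = 1/(58*42 + 5739) = 1/(2436 + 5739) = 1/8175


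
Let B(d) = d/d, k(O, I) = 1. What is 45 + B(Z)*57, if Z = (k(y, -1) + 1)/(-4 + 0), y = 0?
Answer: 102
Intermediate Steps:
Z = -½ (Z = (1 + 1)/(-4 + 0) = 2/(-4) = 2*(-¼) = -½ ≈ -0.50000)
B(d) = 1
45 + B(Z)*57 = 45 + 1*57 = 45 + 57 = 102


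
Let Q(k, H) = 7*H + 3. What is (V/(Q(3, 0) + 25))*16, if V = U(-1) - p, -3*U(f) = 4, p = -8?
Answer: 80/21 ≈ 3.8095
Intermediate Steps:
U(f) = -4/3 (U(f) = -1/3*4 = -4/3)
Q(k, H) = 3 + 7*H
V = 20/3 (V = -4/3 - 1*(-8) = -4/3 + 8 = 20/3 ≈ 6.6667)
(V/(Q(3, 0) + 25))*16 = (20/(3*((3 + 7*0) + 25)))*16 = (20/(3*((3 + 0) + 25)))*16 = (20/(3*(3 + 25)))*16 = ((20/3)/28)*16 = ((20/3)*(1/28))*16 = (5/21)*16 = 80/21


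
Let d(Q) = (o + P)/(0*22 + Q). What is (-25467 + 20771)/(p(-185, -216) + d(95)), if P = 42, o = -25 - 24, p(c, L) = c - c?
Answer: 446120/7 ≈ 63731.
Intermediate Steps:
p(c, L) = 0
o = -49
d(Q) = -7/Q (d(Q) = (-49 + 42)/(0*22 + Q) = -7/(0 + Q) = -7/Q)
(-25467 + 20771)/(p(-185, -216) + d(95)) = (-25467 + 20771)/(0 - 7/95) = -4696/(0 - 7*1/95) = -4696/(0 - 7/95) = -4696/(-7/95) = -4696*(-95/7) = 446120/7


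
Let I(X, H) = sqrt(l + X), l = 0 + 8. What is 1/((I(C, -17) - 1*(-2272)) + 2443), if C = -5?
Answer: 4715/22231222 - sqrt(3)/22231222 ≈ 0.00021201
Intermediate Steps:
l = 8
I(X, H) = sqrt(8 + X)
1/((I(C, -17) - 1*(-2272)) + 2443) = 1/((sqrt(8 - 5) - 1*(-2272)) + 2443) = 1/((sqrt(3) + 2272) + 2443) = 1/((2272 + sqrt(3)) + 2443) = 1/(4715 + sqrt(3))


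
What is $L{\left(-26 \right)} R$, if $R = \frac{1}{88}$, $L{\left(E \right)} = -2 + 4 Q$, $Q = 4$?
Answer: $\frac{7}{44} \approx 0.15909$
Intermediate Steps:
$L{\left(E \right)} = 14$ ($L{\left(E \right)} = -2 + 4 \cdot 4 = -2 + 16 = 14$)
$R = \frac{1}{88} \approx 0.011364$
$L{\left(-26 \right)} R = 14 \cdot \frac{1}{88} = \frac{7}{44}$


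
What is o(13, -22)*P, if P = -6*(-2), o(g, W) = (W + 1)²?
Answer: 5292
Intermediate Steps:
o(g, W) = (1 + W)²
P = 12
o(13, -22)*P = (1 - 22)²*12 = (-21)²*12 = 441*12 = 5292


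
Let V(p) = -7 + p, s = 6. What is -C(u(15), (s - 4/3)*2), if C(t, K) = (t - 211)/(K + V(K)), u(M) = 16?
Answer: 117/7 ≈ 16.714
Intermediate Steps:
C(t, K) = (-211 + t)/(-7 + 2*K) (C(t, K) = (t - 211)/(K + (-7 + K)) = (-211 + t)/(-7 + 2*K))
-C(u(15), (s - 4/3)*2) = -(-211 + 16)/(-7 + 2*((6 - 4/3)*2)) = -(-195)/(-7 + 2*((6 - 4*1/3)*2)) = -(-195)/(-7 + 2*((6 - 4/3)*2)) = -(-195)/(-7 + 2*((14/3)*2)) = -(-195)/(-7 + 2*(28/3)) = -(-195)/(-7 + 56/3) = -(-195)/35/3 = -3*(-195)/35 = -1*(-117/7) = 117/7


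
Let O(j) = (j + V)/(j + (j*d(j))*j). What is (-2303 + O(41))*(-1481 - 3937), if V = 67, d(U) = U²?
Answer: 279836341614/22427 ≈ 1.2478e+7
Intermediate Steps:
O(j) = (67 + j)/(j + j⁴) (O(j) = (j + 67)/(j + (j*j²)*j) = (67 + j)/(j + j³*j) = (67 + j)/(j + j⁴))
(-2303 + O(41))*(-1481 - 3937) = (-2303 + (67 + 41)/(41 + 41⁴))*(-1481 - 3937) = (-2303 + 108/(41 + 2825761))*(-5418) = (-2303 + 108/2825802)*(-5418) = (-2303 + (1/2825802)*108)*(-5418) = (-2303 + 6/156989)*(-5418) = -361545661/156989*(-5418) = 279836341614/22427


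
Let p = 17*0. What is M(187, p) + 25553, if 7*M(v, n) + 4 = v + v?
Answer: 179241/7 ≈ 25606.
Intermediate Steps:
p = 0
M(v, n) = -4/7 + 2*v/7 (M(v, n) = -4/7 + (v + v)/7 = -4/7 + (2*v)/7 = -4/7 + 2*v/7)
M(187, p) + 25553 = (-4/7 + (2/7)*187) + 25553 = (-4/7 + 374/7) + 25553 = 370/7 + 25553 = 179241/7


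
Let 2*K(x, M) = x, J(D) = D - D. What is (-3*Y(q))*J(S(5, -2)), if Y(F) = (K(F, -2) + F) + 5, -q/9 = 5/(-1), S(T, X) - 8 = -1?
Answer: 0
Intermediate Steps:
S(T, X) = 7 (S(T, X) = 8 - 1 = 7)
q = 45 (q = -45/(-1) = -45*(-1) = -9*(-5) = 45)
J(D) = 0
K(x, M) = x/2
Y(F) = 5 + 3*F/2 (Y(F) = (F/2 + F) + 5 = 3*F/2 + 5 = 5 + 3*F/2)
(-3*Y(q))*J(S(5, -2)) = -3*(5 + (3/2)*45)*0 = -3*(5 + 135/2)*0 = -3*145/2*0 = -435/2*0 = 0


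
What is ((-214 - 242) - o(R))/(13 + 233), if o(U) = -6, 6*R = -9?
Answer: -75/41 ≈ -1.8293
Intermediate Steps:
R = -3/2 (R = (1/6)*(-9) = -3/2 ≈ -1.5000)
((-214 - 242) - o(R))/(13 + 233) = ((-214 - 242) - 1*(-6))/(13 + 233) = (-456 + 6)/246 = -450*1/246 = -75/41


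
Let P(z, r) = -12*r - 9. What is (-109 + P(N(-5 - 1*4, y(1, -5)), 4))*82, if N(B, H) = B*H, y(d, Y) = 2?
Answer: -13612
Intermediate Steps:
P(z, r) = -9 - 12*r
(-109 + P(N(-5 - 1*4, y(1, -5)), 4))*82 = (-109 + (-9 - 12*4))*82 = (-109 + (-9 - 48))*82 = (-109 - 57)*82 = -166*82 = -13612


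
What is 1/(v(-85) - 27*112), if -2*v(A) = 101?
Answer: -2/6149 ≈ -0.00032526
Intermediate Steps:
v(A) = -101/2 (v(A) = -1/2*101 = -101/2)
1/(v(-85) - 27*112) = 1/(-101/2 - 27*112) = 1/(-101/2 - 3024) = 1/(-6149/2) = -2/6149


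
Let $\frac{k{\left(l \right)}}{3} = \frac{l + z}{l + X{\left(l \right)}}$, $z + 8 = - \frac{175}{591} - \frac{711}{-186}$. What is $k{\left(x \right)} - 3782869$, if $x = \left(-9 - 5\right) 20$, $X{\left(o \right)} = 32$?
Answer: $- \frac{11458572143889}{3029072} \approx -3.7829 \cdot 10^{6}$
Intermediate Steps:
$z = - \frac{163919}{36642}$ ($z = -8 - \left(- \frac{237}{62} + \frac{175}{591}\right) = -8 - - \frac{129217}{36642} = -8 + \left(- \frac{175}{591} + \frac{237}{62}\right) = -8 + \frac{129217}{36642} = - \frac{163919}{36642} \approx -4.4735$)
$x = -280$ ($x = \left(-14\right) 20 = -280$)
$k{\left(l \right)} = \frac{3 \left(- \frac{163919}{36642} + l\right)}{32 + l}$ ($k{\left(l \right)} = 3 \frac{l - \frac{163919}{36642}}{l + 32} = 3 \frac{- \frac{163919}{36642} + l}{32 + l} = \frac{3 \left(- \frac{163919}{36642} + l\right)}{32 + l}$)
$k{\left(x \right)} - 3782869 = \frac{-163919 + 36642 \left(-280\right)}{12214 \left(32 - 280\right)} - 3782869 = \frac{-163919 - 10259760}{12214 \left(-248\right)} - 3782869 = \frac{1}{12214} \left(- \frac{1}{248}\right) \left(-10423679\right) - 3782869 = \frac{10423679}{3029072} - 3782869 = - \frac{11458572143889}{3029072}$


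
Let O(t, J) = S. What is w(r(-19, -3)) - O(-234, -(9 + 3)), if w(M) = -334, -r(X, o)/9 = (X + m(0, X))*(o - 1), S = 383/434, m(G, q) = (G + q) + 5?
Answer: -145339/434 ≈ -334.88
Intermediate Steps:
m(G, q) = 5 + G + q
S = 383/434 (S = 383*(1/434) = 383/434 ≈ 0.88249)
r(X, o) = -9*(-1 + o)*(5 + 2*X) (r(X, o) = -9*(X + (5 + 0 + X))*(o - 1) = -9*(X + (5 + X))*(-1 + o) = -9*(5 + 2*X)*(-1 + o) = -9*(-1 + o)*(5 + 2*X))
O(t, J) = 383/434
w(r(-19, -3)) - O(-234, -(9 + 3)) = -334 - 1*383/434 = -334 - 383/434 = -145339/434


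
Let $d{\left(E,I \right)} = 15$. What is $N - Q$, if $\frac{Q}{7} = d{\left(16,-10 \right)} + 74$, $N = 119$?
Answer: $-504$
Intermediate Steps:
$Q = 623$ ($Q = 7 \left(15 + 74\right) = 7 \cdot 89 = 623$)
$N - Q = 119 - 623 = -504$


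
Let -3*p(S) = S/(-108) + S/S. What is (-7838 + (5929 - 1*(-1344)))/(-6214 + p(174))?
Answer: 6102/67109 ≈ 0.090927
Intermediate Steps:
p(S) = -1/3 + S/324 (p(S) = -(S/(-108) + S/S)/3 = -(S*(-1/108) + 1)/3 = -(-S/108 + 1)/3 = -(1 - S/108)/3 = -1/3 + S/324)
(-7838 + (5929 - 1*(-1344)))/(-6214 + p(174)) = (-7838 + (5929 - 1*(-1344)))/(-6214 + (-1/3 + (1/324)*174)) = (-7838 + (5929 + 1344))/(-6214 + (-1/3 + 29/54)) = (-7838 + 7273)/(-6214 + 11/54) = -565/(-335545/54) = -565*(-54/335545) = 6102/67109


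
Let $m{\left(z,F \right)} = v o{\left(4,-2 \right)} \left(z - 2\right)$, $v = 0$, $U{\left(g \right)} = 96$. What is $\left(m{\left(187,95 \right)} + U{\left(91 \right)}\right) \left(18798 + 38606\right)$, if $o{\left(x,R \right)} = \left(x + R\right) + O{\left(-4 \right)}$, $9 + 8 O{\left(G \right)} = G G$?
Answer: $5510784$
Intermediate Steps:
$O{\left(G \right)} = - \frac{9}{8} + \frac{G^{2}}{8}$ ($O{\left(G \right)} = - \frac{9}{8} + \frac{G G}{8} = - \frac{9}{8} + \frac{G^{2}}{8}$)
$o{\left(x,R \right)} = \frac{7}{8} + R + x$ ($o{\left(x,R \right)} = \left(x + R\right) - \left(\frac{9}{8} - \frac{\left(-4\right)^{2}}{8}\right) = \left(R + x\right) + \left(- \frac{9}{8} + \frac{1}{8} \cdot 16\right) = \left(R + x\right) + \left(- \frac{9}{8} + 2\right) = \left(R + x\right) + \frac{7}{8} = \frac{7}{8} + R + x$)
$m{\left(z,F \right)} = 0$ ($m{\left(z,F \right)} = 0 \left(\frac{7}{8} - 2 + 4\right) \left(z - 2\right) = 0 \cdot \frac{23}{8} \left(z - 2\right) = 0 \left(-2 + z\right) = 0$)
$\left(m{\left(187,95 \right)} + U{\left(91 \right)}\right) \left(18798 + 38606\right) = \left(0 + 96\right) \left(18798 + 38606\right) = 96 \cdot 57404 = 5510784$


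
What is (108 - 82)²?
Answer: 676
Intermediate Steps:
(108 - 82)² = 26² = 676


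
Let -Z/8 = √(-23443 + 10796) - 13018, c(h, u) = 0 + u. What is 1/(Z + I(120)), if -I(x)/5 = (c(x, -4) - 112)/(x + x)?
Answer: 14997084/1562009113801 + 1152*I*√12647/1562009113801 ≈ 9.6011e-6 + 8.294e-8*I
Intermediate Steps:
c(h, u) = u
I(x) = 290/x (I(x) = -5*(-4 - 112)/(x + x) = -(-580)/(2*x) = -(-580)*1/(2*x) = -(-290)/x = 290/x)
Z = 104144 - 8*I*√12647 (Z = -8*(√(-23443 + 10796) - 13018) = -8*(√(-12647) - 13018) = -8*(I*√12647 - 13018) = -8*(-13018 + I*√12647) = 104144 - 8*I*√12647 ≈ 1.0414e+5 - 899.67*I)
1/(Z + I(120)) = 1/((104144 - 8*I*√12647) + 290/120) = 1/((104144 - 8*I*√12647) + 290*(1/120)) = 1/((104144 - 8*I*√12647) + 29/12) = 1/(1249757/12 - 8*I*√12647)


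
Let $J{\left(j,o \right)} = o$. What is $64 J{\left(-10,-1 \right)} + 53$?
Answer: $-11$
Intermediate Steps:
$64 J{\left(-10,-1 \right)} + 53 = 64 \left(-1\right) + 53 = -64 + 53 = -11$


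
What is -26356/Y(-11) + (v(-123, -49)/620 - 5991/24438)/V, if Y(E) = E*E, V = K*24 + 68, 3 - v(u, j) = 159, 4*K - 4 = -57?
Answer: -756308470481/3472232500 ≈ -217.82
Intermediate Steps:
K = -53/4 (K = 1 + (1/4)*(-57) = 1 - 57/4 = -53/4 ≈ -13.250)
v(u, j) = -156 (v(u, j) = 3 - 1*159 = 3 - 159 = -156)
V = -250 (V = -53/4*24 + 68 = -318 + 68 = -250)
Y(E) = E**2
-26356/Y(-11) + (v(-123, -49)/620 - 5991/24438)/V = -26356/((-11)**2) + (-156/620 - 5991/24438)/(-250) = -26356/121 + (-156*1/620 - 5991*1/24438)*(-1/250) = -26356*1/121 + (-39/155 - 1997/8146)*(-1/250) = -2396/11 - 627229/1262630*(-1/250) = -2396/11 + 627229/315657500 = -756308470481/3472232500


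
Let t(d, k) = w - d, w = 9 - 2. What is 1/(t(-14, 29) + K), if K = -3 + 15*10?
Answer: 1/168 ≈ 0.0059524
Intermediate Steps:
K = 147 (K = -3 + 150 = 147)
w = 7
t(d, k) = 7 - d
1/(t(-14, 29) + K) = 1/((7 - 1*(-14)) + 147) = 1/((7 + 14) + 147) = 1/(21 + 147) = 1/168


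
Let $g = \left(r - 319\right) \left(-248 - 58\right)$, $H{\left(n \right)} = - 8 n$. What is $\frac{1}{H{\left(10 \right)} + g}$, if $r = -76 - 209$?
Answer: $\frac{1}{184744} \approx 5.4129 \cdot 10^{-6}$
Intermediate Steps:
$r = -285$
$g = 184824$ ($g = \left(-285 - 319\right) \left(-248 - 58\right) = \left(-604\right) \left(-306\right) = 184824$)
$\frac{1}{H{\left(10 \right)} + g} = \frac{1}{\left(-8\right) 10 + 184824} = \frac{1}{-80 + 184824} = \frac{1}{184744}$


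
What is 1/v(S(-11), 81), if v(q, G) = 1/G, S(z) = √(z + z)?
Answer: 81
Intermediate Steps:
S(z) = √2*√z (S(z) = √(2*z) = √2*√z)
1/v(S(-11), 81) = 1/(1/81) = 81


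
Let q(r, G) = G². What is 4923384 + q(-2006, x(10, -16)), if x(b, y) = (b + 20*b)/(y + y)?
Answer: 1260397329/256 ≈ 4.9234e+6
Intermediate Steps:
x(b, y) = 21*b/(2*y) (x(b, y) = (21*b)/((2*y)) = (21*b)*(1/(2*y)) = 21*b/(2*y))
4923384 + q(-2006, x(10, -16)) = 4923384 + ((21/2)*10/(-16))² = 4923384 + ((21/2)*10*(-1/16))² = 4923384 + (-105/16)² = 4923384 + 11025/256 = 1260397329/256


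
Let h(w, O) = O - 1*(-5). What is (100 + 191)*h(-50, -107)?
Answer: -29682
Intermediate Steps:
h(w, O) = 5 + O (h(w, O) = O + 5 = 5 + O)
(100 + 191)*h(-50, -107) = (100 + 191)*(5 - 107) = 291*(-102) = -29682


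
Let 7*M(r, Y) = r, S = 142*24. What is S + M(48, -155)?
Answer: 23904/7 ≈ 3414.9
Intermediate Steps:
S = 3408
M(r, Y) = r/7
S + M(48, -155) = 3408 + (⅐)*48 = 3408 + 48/7 = 23904/7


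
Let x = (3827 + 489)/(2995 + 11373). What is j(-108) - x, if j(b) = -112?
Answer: -403383/3592 ≈ -112.30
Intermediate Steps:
x = 1079/3592 (x = 4316/14368 = 4316*(1/14368) = 1079/3592 ≈ 0.30039)
j(-108) - x = -112 - 1*1079/3592 = -112 - 1079/3592 = -403383/3592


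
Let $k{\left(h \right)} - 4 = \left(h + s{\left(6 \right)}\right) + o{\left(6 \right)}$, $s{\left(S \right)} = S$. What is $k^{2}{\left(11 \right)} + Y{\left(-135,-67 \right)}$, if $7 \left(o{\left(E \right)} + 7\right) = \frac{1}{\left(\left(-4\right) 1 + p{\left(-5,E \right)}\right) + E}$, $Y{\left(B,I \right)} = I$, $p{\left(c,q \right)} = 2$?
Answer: $\frac{101921}{784} \approx 130.0$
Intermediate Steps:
$o{\left(E \right)} = -7 + \frac{1}{7 \left(-2 + E\right)}$ ($o{\left(E \right)} = -7 + \frac{1}{7 \left(\left(\left(-4\right) 1 + 2\right) + E\right)} = -7 + \frac{1}{7 \left(\left(-4 + 2\right) + E\right)} = -7 + \frac{1}{7 \left(-2 + E\right)}$)
$k{\left(h \right)} = \frac{85}{28} + h$ ($k{\left(h \right)} = 4 + \left(\left(h + 6\right) + \frac{99 - 294}{7 \left(-2 + 6\right)}\right) = 4 + \left(\left(6 + h\right) + \frac{99 - 294}{7 \cdot 4}\right) = 4 + \left(\left(6 + h\right) + \frac{1}{7} \cdot \frac{1}{4} \left(-195\right)\right) = 4 + \left(\left(6 + h\right) - \frac{195}{28}\right) = 4 + \left(- \frac{27}{28} + h\right) = \frac{85}{28} + h$)
$k^{2}{\left(11 \right)} + Y{\left(-135,-67 \right)} = \left(\frac{85}{28} + 11\right)^{2} - 67 = \left(\frac{393}{28}\right)^{2} - 67 = \frac{154449}{784} - 67 = \frac{101921}{784}$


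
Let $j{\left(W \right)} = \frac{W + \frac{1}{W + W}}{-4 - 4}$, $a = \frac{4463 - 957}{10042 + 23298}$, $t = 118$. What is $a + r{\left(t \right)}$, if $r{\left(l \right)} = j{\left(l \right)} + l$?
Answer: $\frac{1626438057}{15736480} \approx 103.35$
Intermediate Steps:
$a = \frac{1753}{16670}$ ($a = \frac{3506}{33340} = 3506 \cdot \frac{1}{33340} = \frac{1753}{16670} \approx 0.10516$)
$j{\left(W \right)} = - \frac{W}{8} - \frac{1}{16 W}$ ($j{\left(W \right)} = \frac{W + \frac{1}{2 W}}{-8} = \left(W + \frac{1}{2 W}\right) \left(- \frac{1}{8}\right) = - \frac{W}{8} - \frac{1}{16 W}$)
$r{\left(l \right)} = - \frac{1}{16 l} + \frac{7 l}{8}$ ($r{\left(l \right)} = \left(- \frac{l}{8} - \frac{1}{16 l}\right) + l = - \frac{1}{16 l} + \frac{7 l}{8}$)
$a + r{\left(t \right)} = \frac{1753}{16670} + \frac{-1 + 14 \cdot 118^{2}}{16 \cdot 118} = \frac{1753}{16670} + \frac{1}{16} \cdot \frac{1}{118} \left(-1 + 14 \cdot 13924\right) = \frac{1753}{16670} + \frac{1}{16} \cdot \frac{1}{118} \left(-1 + 194936\right) = \frac{1753}{16670} + \frac{1}{16} \cdot \frac{1}{118} \cdot 194935 = \frac{1753}{16670} + \frac{194935}{1888} = \frac{1626438057}{15736480}$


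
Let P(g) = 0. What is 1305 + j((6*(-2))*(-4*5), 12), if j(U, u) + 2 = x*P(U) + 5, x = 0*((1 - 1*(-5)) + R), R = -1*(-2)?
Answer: 1308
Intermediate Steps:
R = 2
x = 0 (x = 0*((1 - 1*(-5)) + 2) = 0*((1 + 5) + 2) = 0*(6 + 2) = 0*8 = 0)
j(U, u) = 3 (j(U, u) = -2 + (0*0 + 5) = -2 + (0 + 5) = -2 + 5 = 3)
1305 + j((6*(-2))*(-4*5), 12) = 1305 + 3 = 1308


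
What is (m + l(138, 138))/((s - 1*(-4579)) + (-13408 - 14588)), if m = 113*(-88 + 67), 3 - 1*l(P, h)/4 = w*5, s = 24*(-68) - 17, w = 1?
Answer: 2381/25066 ≈ 0.094989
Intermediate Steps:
s = -1649 (s = -1632 - 17 = -1649)
l(P, h) = -8 (l(P, h) = 12 - 4*5 = 12 - 20 = -8)
m = -2373 (m = 113*(-21) = -2373)
(m + l(138, 138))/((s - 1*(-4579)) + (-13408 - 14588)) = (-2373 - 8)/((-1649 - 1*(-4579)) + (-13408 - 14588)) = -2381/((-1649 + 4579) - 27996) = -2381/(2930 - 27996) = -2381/(-25066) = -2381*(-1/25066) = 2381/25066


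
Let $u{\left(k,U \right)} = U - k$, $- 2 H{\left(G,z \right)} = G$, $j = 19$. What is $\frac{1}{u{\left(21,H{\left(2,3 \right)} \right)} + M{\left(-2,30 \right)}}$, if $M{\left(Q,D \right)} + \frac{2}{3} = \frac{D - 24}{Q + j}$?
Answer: $- \frac{51}{1138} \approx -0.044815$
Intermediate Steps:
$M{\left(Q,D \right)} = - \frac{2}{3} + \frac{-24 + D}{19 + Q}$ ($M{\left(Q,D \right)} = - \frac{2}{3} + \frac{D - 24}{Q + 19} = - \frac{2}{3} + \frac{-24 + D}{19 + Q}$)
$H{\left(G,z \right)} = - \frac{G}{2}$
$\frac{1}{u{\left(21,H{\left(2,3 \right)} \right)} + M{\left(-2,30 \right)}} = \frac{1}{\left(\left(- \frac{1}{2}\right) 2 - 21\right) + \frac{-110 - -4 + 3 \cdot 30}{3 \left(19 - 2\right)}} = \frac{1}{\left(-1 - 21\right) + \frac{-110 + 4 + 90}{3 \cdot 17}} = \frac{1}{-22 + \frac{1}{3} \cdot \frac{1}{17} \left(-16\right)} = \frac{1}{-22 - \frac{16}{51}} = \frac{1}{- \frac{1138}{51}} = - \frac{51}{1138}$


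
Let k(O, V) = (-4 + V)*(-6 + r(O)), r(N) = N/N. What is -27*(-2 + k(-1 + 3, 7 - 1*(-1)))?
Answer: 594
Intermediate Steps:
r(N) = 1
k(O, V) = 20 - 5*V (k(O, V) = (-4 + V)*(-6 + 1) = (-4 + V)*(-5) = 20 - 5*V)
-27*(-2 + k(-1 + 3, 7 - 1*(-1))) = -27*(-2 + (20 - 5*(7 - 1*(-1)))) = -27*(-2 + (20 - 5*(7 + 1))) = -27*(-2 + (20 - 5*8)) = -27*(-2 + (20 - 40)) = -27*(-2 - 20) = -27*(-22) = 594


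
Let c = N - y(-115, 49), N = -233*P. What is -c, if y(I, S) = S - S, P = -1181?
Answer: -275173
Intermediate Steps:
y(I, S) = 0
N = 275173 (N = -233*(-1181) = 275173)
c = 275173 (c = 275173 - 1*0 = 275173 + 0 = 275173)
-c = -1*275173 = -275173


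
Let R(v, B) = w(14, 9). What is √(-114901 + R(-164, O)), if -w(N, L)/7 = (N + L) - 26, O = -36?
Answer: 8*I*√1795 ≈ 338.94*I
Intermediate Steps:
w(N, L) = 182 - 7*L - 7*N (w(N, L) = -7*((N + L) - 26) = -7*((L + N) - 26) = -7*(-26 + L + N) = 182 - 7*L - 7*N)
R(v, B) = 21 (R(v, B) = 182 - 7*9 - 7*14 = 182 - 63 - 98 = 21)
√(-114901 + R(-164, O)) = √(-114901 + 21) = √(-114880) = 8*I*√1795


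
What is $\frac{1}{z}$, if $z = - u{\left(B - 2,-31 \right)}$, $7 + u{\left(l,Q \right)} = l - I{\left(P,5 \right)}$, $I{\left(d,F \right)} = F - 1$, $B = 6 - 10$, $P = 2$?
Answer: $\frac{1}{17} \approx 0.058824$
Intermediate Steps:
$B = -4$ ($B = 6 - 10 = -4$)
$I{\left(d,F \right)} = -1 + F$ ($I{\left(d,F \right)} = F - 1 = -1 + F$)
$u{\left(l,Q \right)} = -11 + l$ ($u{\left(l,Q \right)} = -7 + \left(l - \left(-1 + 5\right)\right) = -7 + \left(l - 4\right) = -7 + \left(-4 + l\right) = -11 + l$)
$z = 17$ ($z = - (-11 - 6) = \left(-1\right) \left(-17\right) = 17$)
$\frac{1}{z} = \frac{1}{17}$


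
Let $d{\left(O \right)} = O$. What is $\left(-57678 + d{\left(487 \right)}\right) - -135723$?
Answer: $78532$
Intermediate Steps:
$\left(-57678 + d{\left(487 \right)}\right) - -135723 = \left(-57678 + 487\right) - -135723 = -57191 + 135723 = 78532$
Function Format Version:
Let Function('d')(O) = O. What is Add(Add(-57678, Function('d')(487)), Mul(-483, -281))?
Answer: 78532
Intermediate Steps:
Add(Add(-57678, Function('d')(487)), Mul(-483, -281)) = Add(Add(-57678, 487), Mul(-483, -281)) = Add(-57191, 135723) = 78532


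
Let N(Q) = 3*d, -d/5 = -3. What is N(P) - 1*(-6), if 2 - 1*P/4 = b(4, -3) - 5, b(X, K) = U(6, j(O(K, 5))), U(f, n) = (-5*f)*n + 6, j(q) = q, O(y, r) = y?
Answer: 51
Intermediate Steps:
d = 15 (d = -5*(-3) = 15)
U(f, n) = 6 - 5*f*n (U(f, n) = -5*f*n + 6 = 6 - 5*f*n)
b(X, K) = 6 - 30*K (b(X, K) = 6 - 5*6*K = 6 - 30*K)
P = -356 (P = 8 - 4*((6 - 30*(-3)) - 5) = 8 - 4*((6 + 90) - 5) = 8 - 4*(96 - 5) = 8 - 4*91 = 8 - 364 = -356)
N(Q) = 45 (N(Q) = 3*15 = 45)
N(P) - 1*(-6) = 45 - 1*(-6) = 45 + 6 = 51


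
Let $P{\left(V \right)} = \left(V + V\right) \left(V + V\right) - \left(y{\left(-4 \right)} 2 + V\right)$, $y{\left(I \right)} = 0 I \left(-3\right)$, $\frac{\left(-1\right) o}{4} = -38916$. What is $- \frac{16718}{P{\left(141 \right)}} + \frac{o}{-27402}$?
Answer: $- \frac{2135863658}{362542161} \approx -5.8913$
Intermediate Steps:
$o = 155664$ ($o = \left(-4\right) \left(-38916\right) = 155664$)
$y{\left(I \right)} = 0$ ($y{\left(I \right)} = 0 \left(-3\right) = 0$)
$P{\left(V \right)} = - V + 4 V^{2}$ ($P{\left(V \right)} = \left(V + V\right) \left(V + V\right) - \left(0 \cdot 2 + V\right) = 2 V 2 V - \left(0 + V\right) = 4 V^{2} - V = - V + 4 V^{2}$)
$- \frac{16718}{P{\left(141 \right)}} + \frac{o}{-27402} = - \frac{16718}{141 \left(-1 + 4 \cdot 141\right)} + \frac{155664}{-27402} = - \frac{16718}{141 \left(-1 + 564\right)} + 155664 \left(- \frac{1}{27402}\right) = - \frac{16718}{141 \cdot 563} - \frac{25944}{4567} = - \frac{16718}{79383} - \frac{25944}{4567} = - \frac{2135863658}{362542161}$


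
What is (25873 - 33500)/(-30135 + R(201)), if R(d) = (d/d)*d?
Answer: 7627/29934 ≈ 0.25479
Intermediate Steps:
R(d) = d (R(d) = 1*d = d)
(25873 - 33500)/(-30135 + R(201)) = (25873 - 33500)/(-30135 + 201) = -7627/(-29934) = -7627*(-1/29934) = 7627/29934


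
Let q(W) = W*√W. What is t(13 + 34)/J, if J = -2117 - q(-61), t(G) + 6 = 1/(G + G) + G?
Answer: -1632207/88522996 - 47031*I*√61/88522996 ≈ -0.018438 - 0.0041495*I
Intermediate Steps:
q(W) = W^(3/2)
t(G) = -6 + G + 1/(2*G) (t(G) = -6 + (1/(G + G) + G) = -6 + (1/(2*G) + G) = -6 + (G + 1/(2*G)) = -6 + G + 1/(2*G))
J = -2117 + 61*I*√61 (J = -2117 - (-61)^(3/2) = -2117 - (-61)*I*√61 = -2117 + 61*I*√61 ≈ -2117.0 + 476.43*I)
t(13 + 34)/J = (-6 + (13 + 34) + 1/(2*(13 + 34)))/(-2117 + 61*I*√61) = (-6 + 47 + (½)/47)/(-2117 + 61*I*√61) = (-6 + 47 + (½)*(1/47))/(-2117 + 61*I*√61) = (-6 + 47 + 1/94)/(-2117 + 61*I*√61) = 3855/(94*(-2117 + 61*I*√61))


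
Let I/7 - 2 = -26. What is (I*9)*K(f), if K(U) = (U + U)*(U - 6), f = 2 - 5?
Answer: -81648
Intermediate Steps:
I = -168 (I = 14 + 7*(-26) = 14 - 182 = -168)
f = -3
K(U) = 2*U*(-6 + U) (K(U) = (2*U)*(-6 + U) = 2*U*(-6 + U))
(I*9)*K(f) = (-168*9)*(2*(-3)*(-6 - 3)) = -3024*(-3)*(-9) = -1512*54 = -81648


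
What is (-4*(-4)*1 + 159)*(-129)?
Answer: -22575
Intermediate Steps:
(-4*(-4)*1 + 159)*(-129) = (16*1 + 159)*(-129) = (16 + 159)*(-129) = 175*(-129) = -22575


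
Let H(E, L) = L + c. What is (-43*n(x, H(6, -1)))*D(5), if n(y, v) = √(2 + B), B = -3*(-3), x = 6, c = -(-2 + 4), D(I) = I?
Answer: -215*√11 ≈ -713.07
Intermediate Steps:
c = -2 (c = -1*2 = -2)
B = 9
H(E, L) = -2 + L (H(E, L) = L - 2 = -2 + L)
n(y, v) = √11 (n(y, v) = √(2 + 9) = √11)
(-43*n(x, H(6, -1)))*D(5) = -43*√11*5 = -215*√11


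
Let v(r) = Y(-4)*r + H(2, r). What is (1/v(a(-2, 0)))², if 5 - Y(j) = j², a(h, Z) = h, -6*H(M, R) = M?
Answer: 9/4225 ≈ 0.0021302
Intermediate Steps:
H(M, R) = -M/6
Y(j) = 5 - j²
v(r) = -⅓ - 11*r (v(r) = (5 - 1*(-4)²)*r - ⅙*2 = (5 - 1*16)*r - ⅓ = (5 - 16)*r - ⅓ = -11*r - ⅓ = -⅓ - 11*r)
(1/v(a(-2, 0)))² = (1/(-⅓ - 11*(-2)))² = (1/(-⅓ + 22))² = (1/(65/3))² = (3/65)² = 9/4225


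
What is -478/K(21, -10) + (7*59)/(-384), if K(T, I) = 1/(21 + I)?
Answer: -2019485/384 ≈ -5259.1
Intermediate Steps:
-478/K(21, -10) + (7*59)/(-384) = -478/(1/(21 - 10)) + (7*59)/(-384) = -478/(1/11) + 413*(-1/384) = -478/1/11 - 413/384 = -478*11 - 413/384 = -5258 - 413/384 = -2019485/384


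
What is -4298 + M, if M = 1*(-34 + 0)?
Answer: -4332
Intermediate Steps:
M = -34 (M = 1*(-34) = -34)
-4298 + M = -4298 - 34 = -4332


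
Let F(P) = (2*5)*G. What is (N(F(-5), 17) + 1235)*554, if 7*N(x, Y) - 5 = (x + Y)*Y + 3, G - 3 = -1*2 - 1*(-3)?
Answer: 5330588/7 ≈ 7.6151e+5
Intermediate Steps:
G = 4 (G = 3 + (-1*2 - 1*(-3)) = 3 + (-2 + 3) = 3 + 1 = 4)
F(P) = 40 (F(P) = (2*5)*4 = 10*4 = 40)
N(x, Y) = 8/7 + Y*(Y + x)/7 (N(x, Y) = 5/7 + ((x + Y)*Y + 3)/7 = 5/7 + ((Y + x)*Y + 3)/7 = 5/7 + (Y*(Y + x) + 3)/7 = 5/7 + (3 + Y*(Y + x))/7 = 5/7 + (3/7 + Y*(Y + x)/7) = 8/7 + Y*(Y + x)/7)
(N(F(-5), 17) + 1235)*554 = ((8/7 + (⅐)*17² + (⅐)*17*40) + 1235)*554 = ((8/7 + (⅐)*289 + 680/7) + 1235)*554 = ((8/7 + 289/7 + 680/7) + 1235)*554 = (977/7 + 1235)*554 = (9622/7)*554 = 5330588/7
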